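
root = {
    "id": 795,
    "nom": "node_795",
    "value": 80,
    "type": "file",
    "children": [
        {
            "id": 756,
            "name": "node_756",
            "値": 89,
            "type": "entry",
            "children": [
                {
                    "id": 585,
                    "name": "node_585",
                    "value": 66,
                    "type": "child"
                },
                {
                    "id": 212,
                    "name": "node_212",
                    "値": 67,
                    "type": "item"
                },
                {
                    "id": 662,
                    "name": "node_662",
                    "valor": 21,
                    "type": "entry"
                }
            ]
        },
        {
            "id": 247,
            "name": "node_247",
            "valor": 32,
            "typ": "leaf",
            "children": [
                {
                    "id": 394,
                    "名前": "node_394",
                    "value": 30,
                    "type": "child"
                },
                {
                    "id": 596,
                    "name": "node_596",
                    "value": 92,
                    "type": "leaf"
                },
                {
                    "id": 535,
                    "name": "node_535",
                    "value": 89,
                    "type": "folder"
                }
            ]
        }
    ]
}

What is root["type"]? "file"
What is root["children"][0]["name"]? "node_756"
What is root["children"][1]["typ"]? "leaf"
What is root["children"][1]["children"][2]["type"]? "folder"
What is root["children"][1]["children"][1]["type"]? "leaf"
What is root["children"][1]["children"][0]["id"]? 394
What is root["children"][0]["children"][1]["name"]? "node_212"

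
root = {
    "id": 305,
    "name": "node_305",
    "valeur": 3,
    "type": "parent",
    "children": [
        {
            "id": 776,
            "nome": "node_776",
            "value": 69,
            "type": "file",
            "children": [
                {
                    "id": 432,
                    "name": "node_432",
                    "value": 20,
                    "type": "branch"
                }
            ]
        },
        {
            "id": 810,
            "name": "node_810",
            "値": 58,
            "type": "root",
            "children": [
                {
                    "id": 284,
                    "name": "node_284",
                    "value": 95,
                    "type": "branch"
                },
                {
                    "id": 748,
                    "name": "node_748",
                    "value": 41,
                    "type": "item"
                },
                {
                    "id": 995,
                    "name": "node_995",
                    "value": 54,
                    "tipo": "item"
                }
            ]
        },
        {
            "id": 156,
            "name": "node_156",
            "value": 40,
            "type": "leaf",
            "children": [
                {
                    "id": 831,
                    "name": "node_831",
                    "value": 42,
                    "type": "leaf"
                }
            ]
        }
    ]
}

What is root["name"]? "node_305"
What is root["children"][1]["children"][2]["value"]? 54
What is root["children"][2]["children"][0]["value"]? 42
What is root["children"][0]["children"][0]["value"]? 20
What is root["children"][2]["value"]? 40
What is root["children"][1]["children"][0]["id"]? 284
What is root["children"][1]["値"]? 58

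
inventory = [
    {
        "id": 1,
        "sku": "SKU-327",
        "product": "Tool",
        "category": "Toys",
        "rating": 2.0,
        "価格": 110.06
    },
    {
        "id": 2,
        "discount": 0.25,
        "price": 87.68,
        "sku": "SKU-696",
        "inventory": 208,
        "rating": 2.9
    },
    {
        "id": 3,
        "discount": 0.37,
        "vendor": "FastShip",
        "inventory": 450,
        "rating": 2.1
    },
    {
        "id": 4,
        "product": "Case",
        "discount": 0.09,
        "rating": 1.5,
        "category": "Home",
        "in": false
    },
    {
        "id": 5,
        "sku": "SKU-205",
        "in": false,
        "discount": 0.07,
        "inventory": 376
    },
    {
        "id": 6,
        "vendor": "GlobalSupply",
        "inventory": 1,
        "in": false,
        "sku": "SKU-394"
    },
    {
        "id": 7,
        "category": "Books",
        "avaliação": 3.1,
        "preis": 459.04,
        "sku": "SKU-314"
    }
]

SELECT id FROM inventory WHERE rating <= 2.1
[1, 3, 4]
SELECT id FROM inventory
[1, 2, 3, 4, 5, 6, 7]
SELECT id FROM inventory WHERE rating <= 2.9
[1, 2, 3, 4]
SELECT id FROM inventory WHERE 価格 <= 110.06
[1]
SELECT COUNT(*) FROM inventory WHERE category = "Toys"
1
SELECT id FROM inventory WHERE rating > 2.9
[]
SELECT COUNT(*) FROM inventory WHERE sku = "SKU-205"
1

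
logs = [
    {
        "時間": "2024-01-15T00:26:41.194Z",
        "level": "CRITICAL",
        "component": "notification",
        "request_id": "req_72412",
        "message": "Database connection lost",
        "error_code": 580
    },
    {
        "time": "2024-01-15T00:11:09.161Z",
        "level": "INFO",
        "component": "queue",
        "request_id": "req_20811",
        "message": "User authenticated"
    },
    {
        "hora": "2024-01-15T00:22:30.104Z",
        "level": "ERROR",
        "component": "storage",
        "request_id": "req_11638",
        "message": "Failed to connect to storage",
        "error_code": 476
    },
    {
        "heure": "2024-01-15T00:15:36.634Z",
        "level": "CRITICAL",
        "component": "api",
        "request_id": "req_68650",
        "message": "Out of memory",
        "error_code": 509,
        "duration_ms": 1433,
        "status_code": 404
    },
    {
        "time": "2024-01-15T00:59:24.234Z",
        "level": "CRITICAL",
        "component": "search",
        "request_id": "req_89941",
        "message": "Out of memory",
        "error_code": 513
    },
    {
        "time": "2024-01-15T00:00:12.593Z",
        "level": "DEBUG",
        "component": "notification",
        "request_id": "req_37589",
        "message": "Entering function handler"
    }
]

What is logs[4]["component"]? "search"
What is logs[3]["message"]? "Out of memory"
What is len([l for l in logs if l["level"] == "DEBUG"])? 1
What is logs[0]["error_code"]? 580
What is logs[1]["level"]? "INFO"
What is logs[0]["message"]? "Database connection lost"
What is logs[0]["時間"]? "2024-01-15T00:26:41.194Z"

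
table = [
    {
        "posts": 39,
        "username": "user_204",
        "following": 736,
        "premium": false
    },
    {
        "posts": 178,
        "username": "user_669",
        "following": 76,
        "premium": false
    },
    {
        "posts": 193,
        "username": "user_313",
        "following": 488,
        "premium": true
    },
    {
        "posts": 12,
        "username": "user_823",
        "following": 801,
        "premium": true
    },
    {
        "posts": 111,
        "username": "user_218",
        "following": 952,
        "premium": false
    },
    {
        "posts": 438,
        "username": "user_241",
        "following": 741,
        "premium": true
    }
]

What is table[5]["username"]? "user_241"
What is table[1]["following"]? 76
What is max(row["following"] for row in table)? 952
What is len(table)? 6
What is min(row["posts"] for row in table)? 12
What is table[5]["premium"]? True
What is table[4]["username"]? "user_218"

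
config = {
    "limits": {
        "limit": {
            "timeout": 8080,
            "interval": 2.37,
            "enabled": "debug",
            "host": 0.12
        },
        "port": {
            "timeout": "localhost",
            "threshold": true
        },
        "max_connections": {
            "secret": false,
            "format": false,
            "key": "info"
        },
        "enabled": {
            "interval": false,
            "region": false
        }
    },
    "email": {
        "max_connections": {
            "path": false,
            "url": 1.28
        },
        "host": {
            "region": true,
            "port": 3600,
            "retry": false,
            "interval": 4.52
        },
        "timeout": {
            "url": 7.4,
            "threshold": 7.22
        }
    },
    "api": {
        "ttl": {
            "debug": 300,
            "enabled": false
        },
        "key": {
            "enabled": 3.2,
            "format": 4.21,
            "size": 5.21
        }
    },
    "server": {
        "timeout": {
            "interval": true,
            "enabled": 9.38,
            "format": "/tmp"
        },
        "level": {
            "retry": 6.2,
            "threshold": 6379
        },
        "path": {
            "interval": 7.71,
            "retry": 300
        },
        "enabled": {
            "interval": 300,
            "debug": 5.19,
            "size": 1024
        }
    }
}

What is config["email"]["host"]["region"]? True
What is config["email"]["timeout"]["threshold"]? 7.22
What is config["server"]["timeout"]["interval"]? True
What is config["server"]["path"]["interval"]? 7.71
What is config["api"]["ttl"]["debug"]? 300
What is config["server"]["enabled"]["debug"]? 5.19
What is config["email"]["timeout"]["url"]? 7.4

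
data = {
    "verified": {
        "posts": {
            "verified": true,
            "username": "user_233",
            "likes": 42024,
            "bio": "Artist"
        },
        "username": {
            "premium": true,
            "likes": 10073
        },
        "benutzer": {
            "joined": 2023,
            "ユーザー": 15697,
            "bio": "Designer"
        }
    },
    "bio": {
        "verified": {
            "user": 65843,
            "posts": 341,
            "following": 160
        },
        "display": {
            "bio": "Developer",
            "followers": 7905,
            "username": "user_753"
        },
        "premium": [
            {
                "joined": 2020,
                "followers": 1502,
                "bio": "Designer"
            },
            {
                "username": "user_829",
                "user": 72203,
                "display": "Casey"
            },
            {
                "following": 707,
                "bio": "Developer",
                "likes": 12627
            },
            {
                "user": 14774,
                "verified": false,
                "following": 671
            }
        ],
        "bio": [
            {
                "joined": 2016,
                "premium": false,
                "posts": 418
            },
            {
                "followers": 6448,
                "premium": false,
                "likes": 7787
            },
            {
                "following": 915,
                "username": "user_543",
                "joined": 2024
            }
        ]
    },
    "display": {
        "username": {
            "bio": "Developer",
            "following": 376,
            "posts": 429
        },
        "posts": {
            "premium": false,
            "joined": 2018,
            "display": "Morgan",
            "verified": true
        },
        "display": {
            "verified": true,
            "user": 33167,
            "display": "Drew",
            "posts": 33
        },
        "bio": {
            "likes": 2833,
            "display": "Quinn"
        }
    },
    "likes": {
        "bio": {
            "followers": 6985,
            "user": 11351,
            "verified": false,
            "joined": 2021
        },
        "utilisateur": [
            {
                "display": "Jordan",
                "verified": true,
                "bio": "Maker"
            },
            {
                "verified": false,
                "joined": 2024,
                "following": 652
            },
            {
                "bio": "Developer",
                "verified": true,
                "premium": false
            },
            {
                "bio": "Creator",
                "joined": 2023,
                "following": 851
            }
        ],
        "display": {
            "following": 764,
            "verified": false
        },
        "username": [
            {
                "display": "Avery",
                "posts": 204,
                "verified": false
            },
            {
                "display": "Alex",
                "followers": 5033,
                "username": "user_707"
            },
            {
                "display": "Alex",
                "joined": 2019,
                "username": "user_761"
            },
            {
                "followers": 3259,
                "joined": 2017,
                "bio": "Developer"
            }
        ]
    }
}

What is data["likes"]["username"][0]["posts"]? 204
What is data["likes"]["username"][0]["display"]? "Avery"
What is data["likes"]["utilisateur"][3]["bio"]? "Creator"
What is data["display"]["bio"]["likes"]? 2833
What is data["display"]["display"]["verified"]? True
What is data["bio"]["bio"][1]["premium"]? False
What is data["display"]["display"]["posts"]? 33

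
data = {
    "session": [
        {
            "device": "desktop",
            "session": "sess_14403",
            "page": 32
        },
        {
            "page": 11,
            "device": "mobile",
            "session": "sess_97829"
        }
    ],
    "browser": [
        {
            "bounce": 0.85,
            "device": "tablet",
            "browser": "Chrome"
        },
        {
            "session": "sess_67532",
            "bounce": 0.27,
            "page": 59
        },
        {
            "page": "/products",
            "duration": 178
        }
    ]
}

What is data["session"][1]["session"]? "sess_97829"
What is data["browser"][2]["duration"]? 178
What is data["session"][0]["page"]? 32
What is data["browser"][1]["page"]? 59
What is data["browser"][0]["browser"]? "Chrome"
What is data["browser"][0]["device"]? "tablet"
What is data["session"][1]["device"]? "mobile"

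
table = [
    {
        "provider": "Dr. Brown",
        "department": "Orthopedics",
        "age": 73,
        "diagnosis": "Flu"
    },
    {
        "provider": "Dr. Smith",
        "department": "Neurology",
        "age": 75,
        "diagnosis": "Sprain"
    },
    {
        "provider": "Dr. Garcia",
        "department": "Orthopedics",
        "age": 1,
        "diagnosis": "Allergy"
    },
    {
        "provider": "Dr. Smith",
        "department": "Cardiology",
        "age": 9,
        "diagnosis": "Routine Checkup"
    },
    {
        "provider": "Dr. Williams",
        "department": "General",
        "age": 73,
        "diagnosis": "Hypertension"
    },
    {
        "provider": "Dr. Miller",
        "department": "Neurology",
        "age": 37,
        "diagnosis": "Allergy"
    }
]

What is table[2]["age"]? 1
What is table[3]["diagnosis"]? "Routine Checkup"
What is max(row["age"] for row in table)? 75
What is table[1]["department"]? "Neurology"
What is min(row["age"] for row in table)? 1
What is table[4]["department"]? "General"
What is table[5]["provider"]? "Dr. Miller"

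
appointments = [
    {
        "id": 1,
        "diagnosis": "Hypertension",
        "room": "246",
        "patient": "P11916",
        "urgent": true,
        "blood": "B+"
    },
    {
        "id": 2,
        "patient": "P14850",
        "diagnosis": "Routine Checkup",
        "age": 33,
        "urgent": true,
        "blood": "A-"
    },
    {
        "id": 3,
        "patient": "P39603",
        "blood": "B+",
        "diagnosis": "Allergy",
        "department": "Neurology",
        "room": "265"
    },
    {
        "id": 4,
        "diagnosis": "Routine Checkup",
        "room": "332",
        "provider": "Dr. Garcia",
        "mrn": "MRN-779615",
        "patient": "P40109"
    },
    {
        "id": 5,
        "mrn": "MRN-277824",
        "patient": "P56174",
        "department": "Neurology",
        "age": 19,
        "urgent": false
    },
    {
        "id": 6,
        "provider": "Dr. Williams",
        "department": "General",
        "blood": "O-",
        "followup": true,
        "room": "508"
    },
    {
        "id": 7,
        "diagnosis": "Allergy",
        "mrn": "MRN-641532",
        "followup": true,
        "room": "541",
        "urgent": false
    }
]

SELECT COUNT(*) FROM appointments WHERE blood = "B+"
2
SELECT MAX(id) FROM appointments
7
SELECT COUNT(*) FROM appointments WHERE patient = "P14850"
1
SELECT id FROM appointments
[1, 2, 3, 4, 5, 6, 7]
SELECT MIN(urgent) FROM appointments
False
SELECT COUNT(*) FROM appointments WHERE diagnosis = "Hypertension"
1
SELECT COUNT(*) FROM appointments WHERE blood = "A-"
1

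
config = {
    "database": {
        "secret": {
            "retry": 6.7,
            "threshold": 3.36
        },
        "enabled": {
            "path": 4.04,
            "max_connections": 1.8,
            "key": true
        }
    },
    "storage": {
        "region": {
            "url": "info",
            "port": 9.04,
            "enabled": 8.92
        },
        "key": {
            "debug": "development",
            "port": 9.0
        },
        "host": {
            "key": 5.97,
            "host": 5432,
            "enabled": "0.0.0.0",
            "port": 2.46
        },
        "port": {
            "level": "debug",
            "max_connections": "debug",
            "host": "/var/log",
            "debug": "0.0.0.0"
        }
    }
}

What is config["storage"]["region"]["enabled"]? 8.92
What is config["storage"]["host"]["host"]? 5432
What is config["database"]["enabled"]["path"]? 4.04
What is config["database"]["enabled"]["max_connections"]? 1.8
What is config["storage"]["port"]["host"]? "/var/log"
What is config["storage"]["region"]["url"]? "info"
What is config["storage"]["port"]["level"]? "debug"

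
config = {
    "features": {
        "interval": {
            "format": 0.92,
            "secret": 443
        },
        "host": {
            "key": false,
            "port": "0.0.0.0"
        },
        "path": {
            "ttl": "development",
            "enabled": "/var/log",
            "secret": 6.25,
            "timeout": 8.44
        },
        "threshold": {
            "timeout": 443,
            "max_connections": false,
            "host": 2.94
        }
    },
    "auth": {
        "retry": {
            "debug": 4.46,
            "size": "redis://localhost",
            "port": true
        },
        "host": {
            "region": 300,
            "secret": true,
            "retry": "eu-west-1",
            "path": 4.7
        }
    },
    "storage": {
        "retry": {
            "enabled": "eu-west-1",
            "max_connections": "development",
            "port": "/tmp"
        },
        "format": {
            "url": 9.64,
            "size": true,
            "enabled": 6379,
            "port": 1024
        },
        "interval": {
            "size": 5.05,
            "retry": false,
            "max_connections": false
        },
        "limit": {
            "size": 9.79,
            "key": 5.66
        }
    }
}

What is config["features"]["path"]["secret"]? 6.25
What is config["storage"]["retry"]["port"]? "/tmp"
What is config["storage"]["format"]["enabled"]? 6379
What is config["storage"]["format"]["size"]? True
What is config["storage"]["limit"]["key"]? 5.66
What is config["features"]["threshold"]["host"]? 2.94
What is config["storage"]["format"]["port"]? 1024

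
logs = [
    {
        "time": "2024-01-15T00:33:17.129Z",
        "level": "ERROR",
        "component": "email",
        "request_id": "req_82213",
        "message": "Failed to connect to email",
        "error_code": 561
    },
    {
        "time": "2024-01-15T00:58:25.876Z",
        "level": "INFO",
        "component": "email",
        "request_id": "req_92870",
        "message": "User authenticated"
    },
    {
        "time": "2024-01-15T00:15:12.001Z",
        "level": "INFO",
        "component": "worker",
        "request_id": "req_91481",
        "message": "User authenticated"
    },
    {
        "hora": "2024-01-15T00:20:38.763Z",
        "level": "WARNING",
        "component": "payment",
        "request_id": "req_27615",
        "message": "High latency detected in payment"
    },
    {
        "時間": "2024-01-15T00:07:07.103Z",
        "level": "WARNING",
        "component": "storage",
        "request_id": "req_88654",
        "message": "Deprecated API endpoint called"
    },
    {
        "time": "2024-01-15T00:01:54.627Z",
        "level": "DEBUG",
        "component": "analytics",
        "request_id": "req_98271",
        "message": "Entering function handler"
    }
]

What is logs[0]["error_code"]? 561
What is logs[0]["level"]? "ERROR"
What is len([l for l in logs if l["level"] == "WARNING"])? 2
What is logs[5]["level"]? "DEBUG"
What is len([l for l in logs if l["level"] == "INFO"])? 2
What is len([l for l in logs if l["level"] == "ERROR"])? 1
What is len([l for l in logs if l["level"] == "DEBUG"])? 1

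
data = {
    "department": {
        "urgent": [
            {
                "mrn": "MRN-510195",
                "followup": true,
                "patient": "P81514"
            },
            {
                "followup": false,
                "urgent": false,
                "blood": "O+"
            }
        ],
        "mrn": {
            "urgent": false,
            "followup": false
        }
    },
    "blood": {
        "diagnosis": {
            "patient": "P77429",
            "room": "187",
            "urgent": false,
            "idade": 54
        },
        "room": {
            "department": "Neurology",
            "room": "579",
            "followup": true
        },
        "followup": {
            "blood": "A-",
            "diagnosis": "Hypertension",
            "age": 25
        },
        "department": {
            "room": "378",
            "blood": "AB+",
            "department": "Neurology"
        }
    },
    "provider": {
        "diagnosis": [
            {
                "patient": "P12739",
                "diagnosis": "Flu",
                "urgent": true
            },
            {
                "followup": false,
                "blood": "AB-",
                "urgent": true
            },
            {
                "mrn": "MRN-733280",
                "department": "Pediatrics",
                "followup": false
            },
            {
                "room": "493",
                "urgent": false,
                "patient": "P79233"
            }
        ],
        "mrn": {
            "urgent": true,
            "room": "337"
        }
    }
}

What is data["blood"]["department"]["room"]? "378"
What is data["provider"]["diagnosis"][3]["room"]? "493"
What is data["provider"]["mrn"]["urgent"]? True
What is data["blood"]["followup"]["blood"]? "A-"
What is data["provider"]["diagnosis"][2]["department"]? "Pediatrics"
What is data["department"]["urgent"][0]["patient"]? "P81514"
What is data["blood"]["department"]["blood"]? "AB+"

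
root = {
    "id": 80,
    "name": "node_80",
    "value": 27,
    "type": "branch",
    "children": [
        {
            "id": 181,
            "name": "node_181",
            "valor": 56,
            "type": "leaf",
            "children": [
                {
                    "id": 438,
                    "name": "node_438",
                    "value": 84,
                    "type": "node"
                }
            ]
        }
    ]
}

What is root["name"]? "node_80"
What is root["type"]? "branch"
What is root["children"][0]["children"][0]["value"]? 84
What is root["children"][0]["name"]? "node_181"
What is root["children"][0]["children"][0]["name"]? "node_438"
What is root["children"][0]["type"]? "leaf"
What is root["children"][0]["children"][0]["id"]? 438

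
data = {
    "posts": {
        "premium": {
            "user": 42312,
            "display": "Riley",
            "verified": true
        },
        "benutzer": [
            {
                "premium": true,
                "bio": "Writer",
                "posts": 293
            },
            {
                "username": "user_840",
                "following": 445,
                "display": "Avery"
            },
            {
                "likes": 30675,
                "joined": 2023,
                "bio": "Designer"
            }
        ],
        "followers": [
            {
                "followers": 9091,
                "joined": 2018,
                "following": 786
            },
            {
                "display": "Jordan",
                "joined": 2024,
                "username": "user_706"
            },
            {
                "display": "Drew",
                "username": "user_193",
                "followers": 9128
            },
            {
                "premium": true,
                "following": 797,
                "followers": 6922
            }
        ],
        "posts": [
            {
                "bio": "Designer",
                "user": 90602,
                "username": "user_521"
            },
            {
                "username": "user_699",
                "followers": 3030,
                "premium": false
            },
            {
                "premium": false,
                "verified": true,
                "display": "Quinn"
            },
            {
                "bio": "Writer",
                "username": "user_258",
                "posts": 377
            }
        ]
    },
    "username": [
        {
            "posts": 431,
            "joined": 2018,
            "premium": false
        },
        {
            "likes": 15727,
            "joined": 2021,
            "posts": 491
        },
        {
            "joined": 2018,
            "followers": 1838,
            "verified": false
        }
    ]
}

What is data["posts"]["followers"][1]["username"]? "user_706"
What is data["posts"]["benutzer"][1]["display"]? "Avery"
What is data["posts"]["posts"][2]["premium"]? False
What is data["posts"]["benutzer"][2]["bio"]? "Designer"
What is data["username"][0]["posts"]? 431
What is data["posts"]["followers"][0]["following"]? 786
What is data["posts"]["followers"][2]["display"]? "Drew"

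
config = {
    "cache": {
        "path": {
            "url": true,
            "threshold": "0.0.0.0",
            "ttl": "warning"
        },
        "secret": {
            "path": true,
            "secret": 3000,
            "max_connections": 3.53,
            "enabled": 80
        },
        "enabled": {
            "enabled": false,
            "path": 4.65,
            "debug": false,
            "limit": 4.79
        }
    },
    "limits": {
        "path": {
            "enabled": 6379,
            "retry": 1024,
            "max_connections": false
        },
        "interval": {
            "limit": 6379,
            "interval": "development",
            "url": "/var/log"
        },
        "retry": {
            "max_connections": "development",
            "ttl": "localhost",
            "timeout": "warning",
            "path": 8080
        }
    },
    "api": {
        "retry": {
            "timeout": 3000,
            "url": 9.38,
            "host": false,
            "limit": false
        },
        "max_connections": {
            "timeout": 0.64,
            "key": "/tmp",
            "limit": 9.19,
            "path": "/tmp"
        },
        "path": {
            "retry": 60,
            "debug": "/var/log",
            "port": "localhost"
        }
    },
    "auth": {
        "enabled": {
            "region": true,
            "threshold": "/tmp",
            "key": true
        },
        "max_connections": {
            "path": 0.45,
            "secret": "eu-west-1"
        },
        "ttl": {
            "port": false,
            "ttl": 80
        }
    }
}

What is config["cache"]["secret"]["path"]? True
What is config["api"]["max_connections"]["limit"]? 9.19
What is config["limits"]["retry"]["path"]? 8080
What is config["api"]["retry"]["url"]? 9.38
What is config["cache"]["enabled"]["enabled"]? False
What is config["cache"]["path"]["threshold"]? "0.0.0.0"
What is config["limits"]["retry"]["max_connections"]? "development"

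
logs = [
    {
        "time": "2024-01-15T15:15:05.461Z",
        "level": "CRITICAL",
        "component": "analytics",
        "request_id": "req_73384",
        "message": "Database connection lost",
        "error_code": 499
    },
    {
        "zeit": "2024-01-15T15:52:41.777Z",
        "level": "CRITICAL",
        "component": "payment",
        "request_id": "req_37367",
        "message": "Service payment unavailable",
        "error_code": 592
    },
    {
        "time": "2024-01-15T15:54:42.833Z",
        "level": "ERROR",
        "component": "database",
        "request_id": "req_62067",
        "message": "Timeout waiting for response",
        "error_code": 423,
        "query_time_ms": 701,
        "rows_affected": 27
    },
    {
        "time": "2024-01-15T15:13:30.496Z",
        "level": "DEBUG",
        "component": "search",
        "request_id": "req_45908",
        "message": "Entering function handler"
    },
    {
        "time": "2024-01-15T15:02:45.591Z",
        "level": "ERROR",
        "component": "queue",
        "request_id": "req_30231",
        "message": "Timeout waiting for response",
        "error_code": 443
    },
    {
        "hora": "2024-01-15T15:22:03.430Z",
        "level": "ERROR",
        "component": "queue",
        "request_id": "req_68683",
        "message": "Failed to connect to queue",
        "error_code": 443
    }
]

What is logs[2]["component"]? "database"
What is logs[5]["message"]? "Failed to connect to queue"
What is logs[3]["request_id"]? "req_45908"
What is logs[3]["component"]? "search"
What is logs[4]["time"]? "2024-01-15T15:02:45.591Z"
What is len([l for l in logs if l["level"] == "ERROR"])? 3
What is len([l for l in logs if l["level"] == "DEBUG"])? 1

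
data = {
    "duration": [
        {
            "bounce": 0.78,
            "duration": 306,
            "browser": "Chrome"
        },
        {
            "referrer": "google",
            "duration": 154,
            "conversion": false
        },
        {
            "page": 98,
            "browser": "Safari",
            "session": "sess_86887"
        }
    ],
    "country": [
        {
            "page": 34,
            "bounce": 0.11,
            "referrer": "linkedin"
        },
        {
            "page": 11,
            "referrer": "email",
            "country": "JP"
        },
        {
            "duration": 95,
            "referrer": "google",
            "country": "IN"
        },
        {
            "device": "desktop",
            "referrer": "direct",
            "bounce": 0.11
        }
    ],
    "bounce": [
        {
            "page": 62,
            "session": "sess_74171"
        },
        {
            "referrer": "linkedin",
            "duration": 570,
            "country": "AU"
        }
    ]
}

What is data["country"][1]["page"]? 11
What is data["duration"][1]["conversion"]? False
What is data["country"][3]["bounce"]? 0.11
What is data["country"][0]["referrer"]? "linkedin"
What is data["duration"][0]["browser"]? "Chrome"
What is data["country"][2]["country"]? "IN"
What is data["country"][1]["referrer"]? "email"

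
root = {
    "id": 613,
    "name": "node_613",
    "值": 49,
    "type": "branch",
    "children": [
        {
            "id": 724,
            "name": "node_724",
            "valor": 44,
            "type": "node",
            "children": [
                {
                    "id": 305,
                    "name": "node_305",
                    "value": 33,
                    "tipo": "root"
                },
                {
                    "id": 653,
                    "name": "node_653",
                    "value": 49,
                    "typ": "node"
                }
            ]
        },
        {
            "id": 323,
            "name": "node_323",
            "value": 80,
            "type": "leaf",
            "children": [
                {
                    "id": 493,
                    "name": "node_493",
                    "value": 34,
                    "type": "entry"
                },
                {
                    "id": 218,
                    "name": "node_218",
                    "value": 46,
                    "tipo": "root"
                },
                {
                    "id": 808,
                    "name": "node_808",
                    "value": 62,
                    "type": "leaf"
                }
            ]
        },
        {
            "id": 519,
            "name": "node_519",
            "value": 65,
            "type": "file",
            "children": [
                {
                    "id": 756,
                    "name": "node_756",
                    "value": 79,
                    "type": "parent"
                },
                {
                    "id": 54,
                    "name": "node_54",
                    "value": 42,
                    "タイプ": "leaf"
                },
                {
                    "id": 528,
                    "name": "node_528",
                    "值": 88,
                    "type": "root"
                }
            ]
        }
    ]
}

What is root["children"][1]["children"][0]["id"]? 493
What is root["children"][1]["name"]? "node_323"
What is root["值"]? 49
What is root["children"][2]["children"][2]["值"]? 88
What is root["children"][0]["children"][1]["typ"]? "node"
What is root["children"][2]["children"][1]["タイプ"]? "leaf"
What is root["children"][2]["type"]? "file"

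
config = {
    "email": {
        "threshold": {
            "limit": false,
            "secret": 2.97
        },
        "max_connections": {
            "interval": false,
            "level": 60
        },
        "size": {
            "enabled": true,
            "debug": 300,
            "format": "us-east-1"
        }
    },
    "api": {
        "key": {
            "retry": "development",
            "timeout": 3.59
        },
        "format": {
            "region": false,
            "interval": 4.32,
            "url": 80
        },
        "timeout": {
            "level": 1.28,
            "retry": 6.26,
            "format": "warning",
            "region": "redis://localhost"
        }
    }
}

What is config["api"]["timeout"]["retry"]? 6.26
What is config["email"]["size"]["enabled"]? True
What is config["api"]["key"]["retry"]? "development"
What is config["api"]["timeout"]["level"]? 1.28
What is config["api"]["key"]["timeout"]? 3.59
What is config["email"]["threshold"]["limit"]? False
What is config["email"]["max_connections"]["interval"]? False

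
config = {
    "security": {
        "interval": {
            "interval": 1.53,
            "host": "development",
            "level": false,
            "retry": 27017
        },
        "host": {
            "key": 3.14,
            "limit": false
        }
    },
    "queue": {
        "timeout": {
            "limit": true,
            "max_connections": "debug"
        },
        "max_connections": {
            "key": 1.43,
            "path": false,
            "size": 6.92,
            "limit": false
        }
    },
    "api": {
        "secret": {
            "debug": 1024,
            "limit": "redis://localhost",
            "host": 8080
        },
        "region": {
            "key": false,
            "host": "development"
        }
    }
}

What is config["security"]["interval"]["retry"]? 27017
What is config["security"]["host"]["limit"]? False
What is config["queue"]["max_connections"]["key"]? 1.43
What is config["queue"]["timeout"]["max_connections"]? "debug"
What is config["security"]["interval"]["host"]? "development"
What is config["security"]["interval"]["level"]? False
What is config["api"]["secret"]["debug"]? 1024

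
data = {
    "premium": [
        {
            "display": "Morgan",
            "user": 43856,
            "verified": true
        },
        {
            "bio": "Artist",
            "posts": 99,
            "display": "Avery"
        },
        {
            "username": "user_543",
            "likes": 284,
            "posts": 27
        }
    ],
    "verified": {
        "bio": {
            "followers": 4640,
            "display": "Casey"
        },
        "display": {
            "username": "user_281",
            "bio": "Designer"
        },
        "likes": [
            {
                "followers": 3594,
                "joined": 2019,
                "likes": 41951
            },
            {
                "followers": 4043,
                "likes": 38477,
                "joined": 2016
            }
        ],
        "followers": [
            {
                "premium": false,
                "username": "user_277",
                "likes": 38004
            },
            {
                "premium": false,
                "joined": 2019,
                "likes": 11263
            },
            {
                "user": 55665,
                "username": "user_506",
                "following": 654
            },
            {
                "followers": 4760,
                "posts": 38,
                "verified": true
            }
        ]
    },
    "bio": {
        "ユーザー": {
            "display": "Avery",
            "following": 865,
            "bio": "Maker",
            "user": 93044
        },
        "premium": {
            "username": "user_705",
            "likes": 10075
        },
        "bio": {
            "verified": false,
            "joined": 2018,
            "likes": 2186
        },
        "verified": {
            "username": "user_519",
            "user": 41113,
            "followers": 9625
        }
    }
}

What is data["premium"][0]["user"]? 43856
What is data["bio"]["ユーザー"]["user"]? 93044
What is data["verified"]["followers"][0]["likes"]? 38004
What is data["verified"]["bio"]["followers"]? 4640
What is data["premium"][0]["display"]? "Morgan"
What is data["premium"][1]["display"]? "Avery"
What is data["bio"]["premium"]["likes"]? 10075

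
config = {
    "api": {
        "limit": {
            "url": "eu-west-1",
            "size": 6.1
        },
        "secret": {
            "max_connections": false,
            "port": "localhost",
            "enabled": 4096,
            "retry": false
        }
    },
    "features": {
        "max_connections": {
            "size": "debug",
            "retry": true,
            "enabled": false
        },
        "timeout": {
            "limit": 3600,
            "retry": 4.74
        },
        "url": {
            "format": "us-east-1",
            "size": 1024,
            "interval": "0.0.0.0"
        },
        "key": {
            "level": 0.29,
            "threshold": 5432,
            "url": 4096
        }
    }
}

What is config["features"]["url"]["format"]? "us-east-1"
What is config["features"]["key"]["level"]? 0.29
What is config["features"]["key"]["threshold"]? 5432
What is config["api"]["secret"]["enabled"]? 4096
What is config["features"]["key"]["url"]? 4096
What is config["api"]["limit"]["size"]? 6.1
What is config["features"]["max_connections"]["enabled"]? False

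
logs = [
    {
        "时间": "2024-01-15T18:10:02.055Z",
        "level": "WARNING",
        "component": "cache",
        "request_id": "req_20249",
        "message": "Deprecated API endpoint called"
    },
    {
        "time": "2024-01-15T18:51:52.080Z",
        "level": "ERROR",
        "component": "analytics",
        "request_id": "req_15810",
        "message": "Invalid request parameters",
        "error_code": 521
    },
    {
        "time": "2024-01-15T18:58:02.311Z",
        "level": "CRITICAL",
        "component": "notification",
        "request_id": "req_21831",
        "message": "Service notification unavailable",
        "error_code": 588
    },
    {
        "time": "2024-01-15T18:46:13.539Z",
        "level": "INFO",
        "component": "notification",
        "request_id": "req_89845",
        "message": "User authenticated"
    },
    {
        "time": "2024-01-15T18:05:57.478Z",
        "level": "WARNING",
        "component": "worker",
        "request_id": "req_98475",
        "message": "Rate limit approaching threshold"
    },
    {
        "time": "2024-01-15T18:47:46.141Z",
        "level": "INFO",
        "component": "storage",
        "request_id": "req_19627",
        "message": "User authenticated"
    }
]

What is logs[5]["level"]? "INFO"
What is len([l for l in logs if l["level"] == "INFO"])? 2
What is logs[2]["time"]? "2024-01-15T18:58:02.311Z"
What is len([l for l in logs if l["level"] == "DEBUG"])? 0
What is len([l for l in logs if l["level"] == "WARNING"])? 2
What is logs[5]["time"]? "2024-01-15T18:47:46.141Z"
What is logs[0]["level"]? "WARNING"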